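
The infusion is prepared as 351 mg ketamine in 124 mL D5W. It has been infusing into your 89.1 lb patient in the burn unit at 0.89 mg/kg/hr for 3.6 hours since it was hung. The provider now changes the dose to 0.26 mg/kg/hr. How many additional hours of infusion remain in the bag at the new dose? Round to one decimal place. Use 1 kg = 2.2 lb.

Initial rate:
Weight = 89.1 lb ÷ 2.2 lb/kg = 40.5 kg
Dose = 0.89 mg/kg/hr × 40.5 kg = 36.045 mg/hr
Concentration = 351 mg ÷ 124 mL = 2.830645 mg/mL
Rate = 36.045 mg/hr ÷ 2.830645 mg/mL = 12.73385 mL/hr
Volume infused so far = 12.73385 mL/hr × 3.6 hr = 45.84185 mL
Volume remaining = 124 − 45.84185 = 78.15815 mL
New rate:
Dose = 0.26 mg/kg/hr × 40.5 kg = 10.53 mg/hr
Rate = 10.53 mg/hr ÷ 2.830645 mg/mL = 3.72 mL/hr
Time remaining = 78.15815 mL ÷ 3.72 mL/hr = 21.01026 hr

21.0 hours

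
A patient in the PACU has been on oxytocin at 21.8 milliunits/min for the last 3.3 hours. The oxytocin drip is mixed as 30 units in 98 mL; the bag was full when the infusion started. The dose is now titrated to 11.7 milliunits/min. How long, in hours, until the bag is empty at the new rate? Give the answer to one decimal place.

Initial rate:
21.8 milliunits/min × 60 min/hr = 1308 milliunits/hr
Concentration = 30 units ÷ 98 mL = 0.3061224 units/mL = 306.1224 milliunits/mL
Rate = 1308 milliunits/hr ÷ 306.1224 milliunits/mL = 4.2728 mL/hr
Volume infused so far = 4.2728 mL/hr × 3.3 hr = 14.10024 mL
Volume remaining = 98 − 14.10024 = 83.89976 mL
New rate:
11.7 milliunits/min × 60 min/hr = 702 milliunits/hr
Rate = 702 milliunits/hr ÷ 306.1224 milliunits/mL = 2.2932 mL/hr
Time remaining = 83.89976 mL ÷ 2.2932 mL/hr = 36.58632 hr

36.6 hours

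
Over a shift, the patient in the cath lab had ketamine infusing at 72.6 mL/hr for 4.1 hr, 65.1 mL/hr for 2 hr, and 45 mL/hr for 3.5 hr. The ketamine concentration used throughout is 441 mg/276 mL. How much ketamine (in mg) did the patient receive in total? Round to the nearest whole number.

Concentration = 441 mg ÷ 276 mL = 1.597826 mg/mL
Stage 1: 72.6 mL/hr × 4.1 hr = 297.66 mL → 297.66 mL × 1.597826 mg/mL = 475.6089 mg
Stage 2: 65.1 mL/hr × 2 hr = 130.2 mL → 130.2 mL × 1.597826 mg/mL = 208.037 mg
Stage 3: 45 mL/hr × 3.5 hr = 157.5 mL → 157.5 mL × 1.597826 mg/mL = 251.6576 mg
Total = 475.6089 + 208.037 + 251.6576 = 935.3035 mg

935 mg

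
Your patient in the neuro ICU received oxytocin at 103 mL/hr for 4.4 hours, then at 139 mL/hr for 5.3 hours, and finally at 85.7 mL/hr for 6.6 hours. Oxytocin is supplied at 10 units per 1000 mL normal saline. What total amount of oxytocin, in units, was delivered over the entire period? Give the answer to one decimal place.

17.6 units

Concentration = 10 units ÷ 1000 mL = 0.01 units/mL
Stage 1: 103 mL/hr × 4.4 hr = 453.2 mL → 453.2 mL × 0.01 units/mL = 4.532 units
Stage 2: 139 mL/hr × 5.3 hr = 736.7 mL → 736.7 mL × 0.01 units/mL = 7.367 units
Stage 3: 85.7 mL/hr × 6.6 hr = 565.62 mL → 565.62 mL × 0.01 units/mL = 5.6562 units
Total = 4.532 + 7.367 + 5.6562 = 17.5552 units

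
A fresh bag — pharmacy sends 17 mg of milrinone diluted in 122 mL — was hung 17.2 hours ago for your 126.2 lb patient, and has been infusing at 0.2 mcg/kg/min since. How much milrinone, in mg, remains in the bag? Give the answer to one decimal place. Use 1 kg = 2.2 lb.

5.2 mg

Weight = 126.2 lb ÷ 2.2 lb/kg = 57.36364 kg
Dose = 0.2 mcg/kg/min × 57.36364 kg = 11.47273 mcg/min
11.47273 mcg/min × 60 min/hr = 688.3636 mcg/hr
Concentration = 17 mg ÷ 122 mL = 0.1393443 mg/mL = 139.3443 mcg/mL
Rate = 688.3636 mcg/hr ÷ 139.3443 mcg/mL = 4.940021 mL/hr
Volume infused = 4.940021 mL/hr × 17.2 hr = 84.96837 mL
Volume remaining = 122 − 84.96837 = 37.03163 mL
Drug remaining = 37.03163 mL × 139.3443 mcg/mL = 5160.145 mcg = 5.160145 mg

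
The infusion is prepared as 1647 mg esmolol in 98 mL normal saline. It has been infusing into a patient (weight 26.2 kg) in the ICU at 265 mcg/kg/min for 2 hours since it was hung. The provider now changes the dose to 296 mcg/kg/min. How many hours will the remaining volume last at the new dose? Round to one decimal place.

1.7 hours

Initial rate:
Dose = 265 mcg/kg/min × 26.2 kg = 6943 mcg/min
6943 mcg/min × 60 min/hr = 416580 mcg/hr
Concentration = 1647 mg ÷ 98 mL = 16.80612 mg/mL = 16806.12 mcg/mL
Rate = 416580 mcg/hr ÷ 16806.12 mcg/mL = 24.7874 mL/hr
Volume infused so far = 24.7874 mL/hr × 2 hr = 49.57479 mL
Volume remaining = 98 − 49.57479 = 48.42521 mL
New rate:
Dose = 296 mcg/kg/min × 26.2 kg = 7755.2 mcg/min
7755.2 mcg/min × 60 min/hr = 465312 mcg/hr
Rate = 465312 mcg/hr ÷ 16806.12 mcg/mL = 27.68705 mL/hr
Time remaining = 48.42521 mL ÷ 27.68705 mL/hr = 1.74902 hr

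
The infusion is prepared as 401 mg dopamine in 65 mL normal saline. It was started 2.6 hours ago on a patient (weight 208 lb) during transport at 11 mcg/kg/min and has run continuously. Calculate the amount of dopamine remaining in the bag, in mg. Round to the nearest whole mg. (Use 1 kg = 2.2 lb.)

Weight = 208 lb ÷ 2.2 lb/kg = 94.54545 kg
Dose = 11 mcg/kg/min × 94.54545 kg = 1040 mcg/min
1040 mcg/min × 60 min/hr = 62400 mcg/hr
Concentration = 401 mg ÷ 65 mL = 6.169231 mg/mL = 6169.231 mcg/mL
Rate = 62400 mcg/hr ÷ 6169.231 mcg/mL = 10.11471 mL/hr
Volume infused = 10.11471 mL/hr × 2.6 hr = 26.29825 mL
Volume remaining = 65 − 26.29825 = 38.70175 mL
Drug remaining = 38.70175 mL × 6169.231 mcg/mL = 238760 mcg = 238.76 mg

239 mg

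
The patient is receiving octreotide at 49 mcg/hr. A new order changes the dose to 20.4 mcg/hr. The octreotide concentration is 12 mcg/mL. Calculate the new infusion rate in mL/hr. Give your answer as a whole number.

2 mL/hr

Rate = 20.4 mcg/hr ÷ 12 mcg/mL = 1.7 mL/hr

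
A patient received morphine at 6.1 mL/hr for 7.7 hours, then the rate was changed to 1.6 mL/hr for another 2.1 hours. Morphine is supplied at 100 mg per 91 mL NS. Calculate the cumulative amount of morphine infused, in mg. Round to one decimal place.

55.3 mg

Concentration = 100 mg ÷ 91 mL = 1.098901 mg/mL
Stage 1: 6.1 mL/hr × 7.7 hr = 46.97 mL → 46.97 mL × 1.098901 mg/mL = 51.61538 mg
Stage 2: 1.6 mL/hr × 2.1 hr = 3.36 mL → 3.36 mL × 1.098901 mg/mL = 3.692308 mg
Total = 51.61538 + 3.692308 = 55.30769 mg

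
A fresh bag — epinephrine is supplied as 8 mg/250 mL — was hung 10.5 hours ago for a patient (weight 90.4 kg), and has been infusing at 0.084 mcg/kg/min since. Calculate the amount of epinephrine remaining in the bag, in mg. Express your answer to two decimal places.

Dose = 0.084 mcg/kg/min × 90.4 kg = 7.5936 mcg/min
7.5936 mcg/min × 60 min/hr = 455.616 mcg/hr
Concentration = 8 mg ÷ 250 mL = 0.032 mg/mL = 32 mcg/mL
Rate = 455.616 mcg/hr ÷ 32 mcg/mL = 14.238 mL/hr
Volume infused = 14.238 mL/hr × 10.5 hr = 149.499 mL
Volume remaining = 250 − 149.499 = 100.501 mL
Drug remaining = 100.501 mL × 32 mcg/mL = 3216.032 mcg = 3.216032 mg

3.22 mg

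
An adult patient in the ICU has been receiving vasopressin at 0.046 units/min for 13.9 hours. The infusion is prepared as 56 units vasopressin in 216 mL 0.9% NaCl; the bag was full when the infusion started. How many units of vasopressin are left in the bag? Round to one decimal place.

17.6 units

0.046 units/min × 60 min/hr = 2.76 units/hr
Concentration = 56 units ÷ 216 mL = 0.2592593 units/mL
Rate = 2.76 units/hr ÷ 0.2592593 units/mL = 10.64571 mL/hr
Volume infused = 10.64571 mL/hr × 13.9 hr = 147.9754 mL
Volume remaining = 216 − 147.9754 = 68.02457 mL
Drug remaining = 68.02457 mL × 0.2592593 units/mL = 17.636 units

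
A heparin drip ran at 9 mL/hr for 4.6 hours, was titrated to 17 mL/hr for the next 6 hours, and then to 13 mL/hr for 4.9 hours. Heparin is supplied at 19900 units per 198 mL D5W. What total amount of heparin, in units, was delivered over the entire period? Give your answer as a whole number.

20815 units

Concentration = 19900 units ÷ 198 mL = 100.5051 units/mL
Stage 1: 9 mL/hr × 4.6 hr = 41.4 mL → 41.4 mL × 100.5051 units/mL = 4160.909 units
Stage 2: 17 mL/hr × 6 hr = 102 mL → 102 mL × 100.5051 units/mL = 10251.52 units
Stage 3: 13 mL/hr × 4.9 hr = 63.7 mL → 63.7 mL × 100.5051 units/mL = 6402.172 units
Total = 4160.909 + 10251.52 + 6402.172 = 20814.6 units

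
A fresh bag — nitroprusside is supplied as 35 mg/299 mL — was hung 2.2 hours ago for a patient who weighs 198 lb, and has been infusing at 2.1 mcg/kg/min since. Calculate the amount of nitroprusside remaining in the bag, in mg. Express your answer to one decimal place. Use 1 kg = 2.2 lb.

10.1 mg

Weight = 198 lb ÷ 2.2 lb/kg = 90 kg
Dose = 2.1 mcg/kg/min × 90 kg = 189 mcg/min
189 mcg/min × 60 min/hr = 11340 mcg/hr
Concentration = 35 mg ÷ 299 mL = 0.1170569 mg/mL = 117.0569 mcg/mL
Rate = 11340 mcg/hr ÷ 117.0569 mcg/mL = 96.876 mL/hr
Volume infused = 96.876 mL/hr × 2.2 hr = 213.1272 mL
Volume remaining = 299 − 213.1272 = 85.8728 mL
Drug remaining = 85.8728 mL × 117.0569 mcg/mL = 10052 mcg = 10.052 mg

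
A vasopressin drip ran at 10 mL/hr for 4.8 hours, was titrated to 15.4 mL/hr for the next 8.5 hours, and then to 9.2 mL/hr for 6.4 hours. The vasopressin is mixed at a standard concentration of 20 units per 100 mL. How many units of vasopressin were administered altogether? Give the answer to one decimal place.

Concentration = 20 units ÷ 100 mL = 0.2 units/mL
Stage 1: 10 mL/hr × 4.8 hr = 48 mL → 48 mL × 0.2 units/mL = 9.6 units
Stage 2: 15.4 mL/hr × 8.5 hr = 130.9 mL → 130.9 mL × 0.2 units/mL = 26.18 units
Stage 3: 9.2 mL/hr × 6.4 hr = 58.88 mL → 58.88 mL × 0.2 units/mL = 11.776 units
Total = 9.6 + 26.18 + 11.776 = 47.556 units

47.6 units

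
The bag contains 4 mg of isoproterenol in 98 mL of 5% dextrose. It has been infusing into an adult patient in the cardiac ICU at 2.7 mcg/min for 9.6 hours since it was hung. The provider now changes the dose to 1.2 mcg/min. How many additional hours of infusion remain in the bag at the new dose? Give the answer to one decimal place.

Initial rate:
2.7 mcg/min × 60 min/hr = 162 mcg/hr
Concentration = 4 mg ÷ 98 mL = 0.04081633 mg/mL = 40.81633 mcg/mL
Rate = 162 mcg/hr ÷ 40.81633 mcg/mL = 3.969 mL/hr
Volume infused so far = 3.969 mL/hr × 9.6 hr = 38.1024 mL
Volume remaining = 98 − 38.1024 = 59.8976 mL
New rate:
1.2 mcg/min × 60 min/hr = 72 mcg/hr
Rate = 72 mcg/hr ÷ 40.81633 mcg/mL = 1.764 mL/hr
Time remaining = 59.8976 mL ÷ 1.764 mL/hr = 33.95556 hr

34.0 hours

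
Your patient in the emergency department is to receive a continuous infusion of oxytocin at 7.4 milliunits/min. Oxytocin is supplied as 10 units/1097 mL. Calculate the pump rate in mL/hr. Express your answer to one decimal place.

48.7 mL/hr

7.4 milliunits/min × 60 min/hr = 444 milliunits/hr
Concentration = 10 units ÷ 1097 mL = 0.00911577 units/mL = 9.11577 milliunits/mL
Rate = 444 milliunits/hr ÷ 9.11577 milliunits/mL = 48.7068 mL/hr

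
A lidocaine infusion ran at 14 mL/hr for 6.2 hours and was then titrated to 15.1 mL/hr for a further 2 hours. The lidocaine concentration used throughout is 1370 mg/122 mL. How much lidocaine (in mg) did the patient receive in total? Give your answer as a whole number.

1314 mg

Concentration = 1370 mg ÷ 122 mL = 11.22951 mg/mL
Stage 1: 14 mL/hr × 6.2 hr = 86.8 mL → 86.8 mL × 11.22951 mg/mL = 974.7213 mg
Stage 2: 15.1 mL/hr × 2 hr = 30.2 mL → 30.2 mL × 11.22951 mg/mL = 339.1311 mg
Total = 974.7213 + 339.1311 = 1313.852 mg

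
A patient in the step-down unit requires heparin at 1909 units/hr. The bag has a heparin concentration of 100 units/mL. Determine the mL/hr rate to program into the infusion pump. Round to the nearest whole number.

19 mL/hr

Rate = 1909 units/hr ÷ 100 units/mL = 19.09 mL/hr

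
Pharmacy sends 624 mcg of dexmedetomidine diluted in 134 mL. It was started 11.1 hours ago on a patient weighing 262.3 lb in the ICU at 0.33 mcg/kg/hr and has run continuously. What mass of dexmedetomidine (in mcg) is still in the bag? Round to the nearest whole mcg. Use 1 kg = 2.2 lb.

Weight = 262.3 lb ÷ 2.2 lb/kg = 119.2273 kg
Dose = 0.33 mcg/kg/hr × 119.2273 kg = 39.345 mcg/hr
Concentration = 624 mcg ÷ 134 mL = 4.656716 mcg/mL
Rate = 39.345 mcg/hr ÷ 4.656716 mcg/mL = 8.449087 mL/hr
Volume infused = 8.449087 mL/hr × 11.1 hr = 93.78486 mL
Volume remaining = 134 − 93.78486 = 40.21514 mL
Drug remaining = 40.21514 mL × 4.656716 mcg/mL = 187.2705 mcg

187 mcg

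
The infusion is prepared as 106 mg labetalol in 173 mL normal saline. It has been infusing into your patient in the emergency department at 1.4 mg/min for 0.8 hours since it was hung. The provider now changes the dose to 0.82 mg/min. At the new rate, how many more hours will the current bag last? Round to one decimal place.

Initial rate:
1.4 mg/min × 60 min/hr = 84 mg/hr
Concentration = 106 mg ÷ 173 mL = 0.6127168 mg/mL
Rate = 84 mg/hr ÷ 0.6127168 mg/mL = 137.0943 mL/hr
Volume infused so far = 137.0943 mL/hr × 0.8 hr = 109.6755 mL
Volume remaining = 173 − 109.6755 = 63.32453 mL
New rate:
0.82 mg/min × 60 min/hr = 49.2 mg/hr
Rate = 49.2 mg/hr ÷ 0.6127168 mg/mL = 80.29811 mL/hr
Time remaining = 63.32453 mL ÷ 80.29811 mL/hr = 0.7886179 hr

0.8 hours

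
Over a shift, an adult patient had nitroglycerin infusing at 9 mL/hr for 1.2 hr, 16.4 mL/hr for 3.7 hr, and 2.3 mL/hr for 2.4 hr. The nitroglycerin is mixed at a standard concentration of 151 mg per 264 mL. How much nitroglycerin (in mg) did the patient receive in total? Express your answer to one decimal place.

44.0 mg

Concentration = 151 mg ÷ 264 mL = 0.5719697 mg/mL
Stage 1: 9 mL/hr × 1.2 hr = 10.8 mL → 10.8 mL × 0.5719697 mg/mL = 6.177273 mg
Stage 2: 16.4 mL/hr × 3.7 hr = 60.68 mL → 60.68 mL × 0.5719697 mg/mL = 34.70712 mg
Stage 3: 2.3 mL/hr × 2.4 hr = 5.52 mL → 5.52 mL × 0.5719697 mg/mL = 3.157273 mg
Total = 6.177273 + 34.70712 + 3.157273 = 44.04167 mg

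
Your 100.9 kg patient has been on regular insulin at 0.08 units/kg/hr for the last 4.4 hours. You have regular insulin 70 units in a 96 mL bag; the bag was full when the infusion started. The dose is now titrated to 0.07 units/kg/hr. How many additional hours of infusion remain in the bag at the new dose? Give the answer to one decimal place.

4.9 hours

Initial rate:
Dose = 0.08 units/kg/hr × 100.9 kg = 8.072 units/hr
Concentration = 70 units ÷ 96 mL = 0.7291667 units/mL
Rate = 8.072 units/hr ÷ 0.7291667 units/mL = 11.07017 mL/hr
Volume infused so far = 11.07017 mL/hr × 4.4 hr = 48.70875 mL
Volume remaining = 96 − 48.70875 = 47.29125 mL
New rate:
Dose = 0.07 units/kg/hr × 100.9 kg = 7.063 units/hr
Rate = 7.063 units/hr ÷ 0.7291667 units/mL = 9.6864 mL/hr
Time remaining = 47.29125 mL ÷ 9.6864 mL/hr = 4.882231 hr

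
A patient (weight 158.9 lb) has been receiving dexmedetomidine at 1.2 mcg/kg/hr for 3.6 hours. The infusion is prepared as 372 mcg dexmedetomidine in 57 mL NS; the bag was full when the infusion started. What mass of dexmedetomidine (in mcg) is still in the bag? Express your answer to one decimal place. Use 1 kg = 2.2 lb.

Weight = 158.9 lb ÷ 2.2 lb/kg = 72.22727 kg
Dose = 1.2 mcg/kg/hr × 72.22727 kg = 86.67273 mcg/hr
Concentration = 372 mcg ÷ 57 mL = 6.526316 mcg/mL
Rate = 86.67273 mcg/hr ÷ 6.526316 mcg/mL = 13.2805 mL/hr
Volume infused = 13.2805 mL/hr × 3.6 hr = 47.80979 mL
Volume remaining = 57 − 47.80979 = 9.190205 mL
Drug remaining = 9.190205 mL × 6.526316 mcg/mL = 59.97818 mcg

60.0 mcg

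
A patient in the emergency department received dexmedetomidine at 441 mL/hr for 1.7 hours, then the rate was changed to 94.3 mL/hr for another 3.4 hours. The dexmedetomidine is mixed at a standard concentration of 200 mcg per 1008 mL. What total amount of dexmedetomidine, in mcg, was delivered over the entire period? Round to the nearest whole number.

Concentration = 200 mcg ÷ 1008 mL = 0.1984127 mcg/mL
Stage 1: 441 mL/hr × 1.7 hr = 749.7 mL → 749.7 mL × 0.1984127 mcg/mL = 148.75 mcg
Stage 2: 94.3 mL/hr × 3.4 hr = 320.62 mL → 320.62 mL × 0.1984127 mcg/mL = 63.61508 mcg
Total = 148.75 + 63.61508 = 212.3651 mcg

212 mcg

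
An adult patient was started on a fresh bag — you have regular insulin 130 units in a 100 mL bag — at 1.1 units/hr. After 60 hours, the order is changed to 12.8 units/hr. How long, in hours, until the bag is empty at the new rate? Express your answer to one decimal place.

Initial rate:
Concentration = 130 units ÷ 100 mL = 1.3 units/mL
Rate = 1.1 units/hr ÷ 1.3 units/mL = 0.8461538 mL/hr
Volume infused so far = 0.8461538 mL/hr × 60 hr = 50.76923 mL
Volume remaining = 100 − 50.76923 = 49.23077 mL
New rate:
Rate = 12.8 units/hr ÷ 1.3 units/mL = 9.846154 mL/hr
Time remaining = 49.23077 mL ÷ 9.846154 mL/hr = 5 hr

5.0 hours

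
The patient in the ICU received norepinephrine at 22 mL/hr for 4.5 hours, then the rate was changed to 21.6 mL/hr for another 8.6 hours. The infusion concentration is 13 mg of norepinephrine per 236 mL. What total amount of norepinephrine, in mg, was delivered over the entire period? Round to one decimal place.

Concentration = 13 mg ÷ 236 mL = 0.05508475 mg/mL
Stage 1: 22 mL/hr × 4.5 hr = 99 mL → 99 mL × 0.05508475 mg/mL = 5.45339 mg
Stage 2: 21.6 mL/hr × 8.6 hr = 185.76 mL → 185.76 mL × 0.05508475 mg/mL = 10.23254 mg
Total = 5.45339 + 10.23254 = 15.68593 mg

15.7 mg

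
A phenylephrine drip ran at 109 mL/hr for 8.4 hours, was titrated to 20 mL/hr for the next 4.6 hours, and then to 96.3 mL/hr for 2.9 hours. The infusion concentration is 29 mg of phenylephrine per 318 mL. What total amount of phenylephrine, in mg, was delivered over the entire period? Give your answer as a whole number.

117 mg

Concentration = 29 mg ÷ 318 mL = 0.09119497 mg/mL
Stage 1: 109 mL/hr × 8.4 hr = 915.6 mL → 915.6 mL × 0.09119497 mg/mL = 83.49811 mg
Stage 2: 20 mL/hr × 4.6 hr = 92 mL → 92 mL × 0.09119497 mg/mL = 8.389937 mg
Stage 3: 96.3 mL/hr × 2.9 hr = 279.27 mL → 279.27 mL × 0.09119497 mg/mL = 25.46802 mg
Total = 83.49811 + 8.389937 + 25.46802 = 117.3561 mg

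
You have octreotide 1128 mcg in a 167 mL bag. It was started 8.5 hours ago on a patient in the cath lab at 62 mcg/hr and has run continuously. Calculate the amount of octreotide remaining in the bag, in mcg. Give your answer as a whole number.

601 mcg

Concentration = 1128 mcg ÷ 167 mL = 6.754491 mcg/mL
Rate = 62 mcg/hr ÷ 6.754491 mcg/mL = 9.179078 mL/hr
Volume infused = 9.179078 mL/hr × 8.5 hr = 78.02216 mL
Volume remaining = 167 − 78.02216 = 88.97784 mL
Drug remaining = 88.97784 mL × 6.754491 mcg/mL = 601 mcg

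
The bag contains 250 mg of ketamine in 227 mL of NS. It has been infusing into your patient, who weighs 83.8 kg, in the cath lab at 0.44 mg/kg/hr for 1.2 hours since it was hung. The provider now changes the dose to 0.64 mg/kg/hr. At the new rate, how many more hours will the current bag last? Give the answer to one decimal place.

Initial rate:
Dose = 0.44 mg/kg/hr × 83.8 kg = 36.872 mg/hr
Concentration = 250 mg ÷ 227 mL = 1.101322 mg/mL
Rate = 36.872 mg/hr ÷ 1.101322 mg/mL = 33.47978 mL/hr
Volume infused so far = 33.47978 mL/hr × 1.2 hr = 40.17573 mL
Volume remaining = 227 − 40.17573 = 186.8243 mL
New rate:
Dose = 0.64 mg/kg/hr × 83.8 kg = 53.632 mg/hr
Rate = 53.632 mg/hr ÷ 1.101322 mg/mL = 48.69786 mL/hr
Time remaining = 186.8243 mL ÷ 48.69786 mL/hr = 3.836396 hr

3.8 hours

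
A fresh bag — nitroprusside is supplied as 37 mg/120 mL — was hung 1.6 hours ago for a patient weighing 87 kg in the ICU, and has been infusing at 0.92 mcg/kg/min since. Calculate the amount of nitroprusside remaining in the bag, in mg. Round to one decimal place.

29.3 mg

Dose = 0.92 mcg/kg/min × 87 kg = 80.04 mcg/min
80.04 mcg/min × 60 min/hr = 4802.4 mcg/hr
Concentration = 37 mg ÷ 120 mL = 0.3083333 mg/mL = 308.3333 mcg/mL
Rate = 4802.4 mcg/hr ÷ 308.3333 mcg/mL = 15.57535 mL/hr
Volume infused = 15.57535 mL/hr × 1.6 hr = 24.92056 mL
Volume remaining = 120 − 24.92056 = 95.07944 mL
Drug remaining = 95.07944 mL × 308.3333 mcg/mL = 29316.16 mcg = 29.31616 mg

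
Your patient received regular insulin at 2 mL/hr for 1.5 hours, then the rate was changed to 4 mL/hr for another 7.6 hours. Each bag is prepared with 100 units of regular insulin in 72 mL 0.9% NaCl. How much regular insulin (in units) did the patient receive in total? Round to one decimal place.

46.4 units

Concentration = 100 units ÷ 72 mL = 1.388889 units/mL
Stage 1: 2 mL/hr × 1.5 hr = 3 mL → 3 mL × 1.388889 units/mL = 4.166667 units
Stage 2: 4 mL/hr × 7.6 hr = 30.4 mL → 30.4 mL × 1.388889 units/mL = 42.22222 units
Total = 4.166667 + 42.22222 = 46.38889 units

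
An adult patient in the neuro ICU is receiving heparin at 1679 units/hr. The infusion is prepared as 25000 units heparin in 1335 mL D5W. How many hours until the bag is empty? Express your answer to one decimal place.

14.9 hours

Concentration = 25000 units ÷ 1335 mL = 18.72659 units/mL
Rate = 1679 units/hr ÷ 18.72659 units/mL = 89.6586 mL/hr
Duration = 1335 mL ÷ 89.6586 mL/hr = 14.88982 hr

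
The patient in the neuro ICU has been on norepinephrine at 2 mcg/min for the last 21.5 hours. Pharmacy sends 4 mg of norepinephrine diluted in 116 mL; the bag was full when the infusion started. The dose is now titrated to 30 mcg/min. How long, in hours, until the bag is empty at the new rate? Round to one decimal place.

0.8 hours

Initial rate:
2 mcg/min × 60 min/hr = 120 mcg/hr
Concentration = 4 mg ÷ 116 mL = 0.03448276 mg/mL = 34.48276 mcg/mL
Rate = 120 mcg/hr ÷ 34.48276 mcg/mL = 3.48 mL/hr
Volume infused so far = 3.48 mL/hr × 21.5 hr = 74.82 mL
Volume remaining = 116 − 74.82 = 41.18 mL
New rate:
30 mcg/min × 60 min/hr = 1800 mcg/hr
Rate = 1800 mcg/hr ÷ 34.48276 mcg/mL = 52.2 mL/hr
Time remaining = 41.18 mL ÷ 52.2 mL/hr = 0.7888889 hr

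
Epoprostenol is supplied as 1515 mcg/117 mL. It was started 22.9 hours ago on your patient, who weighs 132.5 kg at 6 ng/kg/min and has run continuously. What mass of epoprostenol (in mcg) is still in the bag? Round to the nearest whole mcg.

Dose = 6 ng/kg/min × 132.5 kg = 795 ng/min
795 ng/min × 60 min/hr = 47700 ng/hr
Concentration = 1515 mcg ÷ 117 mL = 12.94872 mcg/mL = 12948.72 ng/mL
Rate = 47700 ng/hr ÷ 12948.72 ng/mL = 3.683762 mL/hr
Volume infused = 3.683762 mL/hr × 22.9 hr = 84.35816 mL
Volume remaining = 117 − 84.35816 = 32.64184 mL
Drug remaining = 32.64184 mL × 12948.72 ng/mL = 422670 ng = 422.67 mcg

423 mcg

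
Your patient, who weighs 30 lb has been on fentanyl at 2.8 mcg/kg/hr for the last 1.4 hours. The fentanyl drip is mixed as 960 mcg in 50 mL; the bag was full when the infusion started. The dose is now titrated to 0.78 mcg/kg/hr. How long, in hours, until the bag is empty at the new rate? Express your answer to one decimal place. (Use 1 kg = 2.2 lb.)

85.2 hours

Initial rate:
Weight = 30 lb ÷ 2.2 lb/kg = 13.63636 kg
Dose = 2.8 mcg/kg/hr × 13.63636 kg = 38.18182 mcg/hr
Concentration = 960 mcg ÷ 50 mL = 19.2 mcg/mL
Rate = 38.18182 mcg/hr ÷ 19.2 mcg/mL = 1.988636 mL/hr
Volume infused so far = 1.988636 mL/hr × 1.4 hr = 2.784091 mL
Volume remaining = 50 − 2.784091 = 47.21591 mL
New rate:
Dose = 0.78 mcg/kg/hr × 13.63636 kg = 10.63636 mcg/hr
Rate = 10.63636 mcg/hr ÷ 19.2 mcg/mL = 0.5539773 mL/hr
Time remaining = 47.21591 mL ÷ 0.5539773 mL/hr = 85.23077 hr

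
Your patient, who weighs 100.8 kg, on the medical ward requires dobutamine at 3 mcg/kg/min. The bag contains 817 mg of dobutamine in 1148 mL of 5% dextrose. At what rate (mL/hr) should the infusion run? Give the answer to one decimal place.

Dose = 3 mcg/kg/min × 100.8 kg = 302.4 mcg/min
302.4 mcg/min × 60 min/hr = 18144 mcg/hr
Concentration = 817 mg ÷ 1148 mL = 0.7116725 mg/mL = 711.6725 mcg/mL
Rate = 18144 mcg/hr ÷ 711.6725 mcg/mL = 25.49487 mL/hr

25.5 mL/hr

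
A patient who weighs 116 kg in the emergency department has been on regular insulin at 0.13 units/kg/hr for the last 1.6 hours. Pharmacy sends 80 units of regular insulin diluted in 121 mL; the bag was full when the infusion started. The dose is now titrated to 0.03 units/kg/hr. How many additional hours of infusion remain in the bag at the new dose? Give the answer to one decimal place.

Initial rate:
Dose = 0.13 units/kg/hr × 116 kg = 15.08 units/hr
Concentration = 80 units ÷ 121 mL = 0.661157 units/mL
Rate = 15.08 units/hr ÷ 0.661157 units/mL = 22.8085 mL/hr
Volume infused so far = 22.8085 mL/hr × 1.6 hr = 36.4936 mL
Volume remaining = 121 − 36.4936 = 84.5064 mL
New rate:
Dose = 0.03 units/kg/hr × 116 kg = 3.48 units/hr
Rate = 3.48 units/hr ÷ 0.661157 units/mL = 5.2635 mL/hr
Time remaining = 84.5064 mL ÷ 5.2635 mL/hr = 16.05517 hr

16.1 hours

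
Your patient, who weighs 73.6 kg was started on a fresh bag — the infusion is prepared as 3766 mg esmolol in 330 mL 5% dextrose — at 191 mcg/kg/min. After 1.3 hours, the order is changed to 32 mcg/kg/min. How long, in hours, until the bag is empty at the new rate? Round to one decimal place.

Initial rate:
Dose = 191 mcg/kg/min × 73.6 kg = 14057.6 mcg/min
14057.6 mcg/min × 60 min/hr = 843456 mcg/hr
Concentration = 3766 mg ÷ 330 mL = 11.41212 mg/mL = 11412.12 mcg/mL
Rate = 843456 mcg/hr ÷ 11412.12 mcg/mL = 73.90878 mL/hr
Volume infused so far = 73.90878 mL/hr × 1.3 hr = 96.08142 mL
Volume remaining = 330 − 96.08142 = 233.9186 mL
New rate:
Dose = 32 mcg/kg/min × 73.6 kg = 2355.2 mcg/min
2355.2 mcg/min × 60 min/hr = 141312 mcg/hr
Rate = 141312 mcg/hr ÷ 11412.12 mcg/mL = 12.38262 mL/hr
Time remaining = 233.9186 mL ÷ 12.38262 mL/hr = 18.89087 hr

18.9 hours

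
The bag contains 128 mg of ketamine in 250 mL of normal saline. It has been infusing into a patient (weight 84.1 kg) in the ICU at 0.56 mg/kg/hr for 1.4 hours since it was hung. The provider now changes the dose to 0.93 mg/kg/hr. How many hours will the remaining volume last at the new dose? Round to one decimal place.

0.8 hours

Initial rate:
Dose = 0.56 mg/kg/hr × 84.1 kg = 47.096 mg/hr
Concentration = 128 mg ÷ 250 mL = 0.512 mg/mL
Rate = 47.096 mg/hr ÷ 0.512 mg/mL = 91.98438 mL/hr
Volume infused so far = 91.98438 mL/hr × 1.4 hr = 128.7781 mL
Volume remaining = 250 − 128.7781 = 121.2219 mL
New rate:
Dose = 0.93 mg/kg/hr × 84.1 kg = 78.213 mg/hr
Rate = 78.213 mg/hr ÷ 0.512 mg/mL = 152.7598 mL/hr
Time remaining = 121.2219 mL ÷ 152.7598 mL/hr = 0.7935458 hr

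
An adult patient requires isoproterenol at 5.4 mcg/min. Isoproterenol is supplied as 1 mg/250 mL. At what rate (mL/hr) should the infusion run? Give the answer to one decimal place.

5.4 mcg/min × 60 min/hr = 324 mcg/hr
Concentration = 1 mg ÷ 250 mL = 0.004 mg/mL = 4 mcg/mL
Rate = 324 mcg/hr ÷ 4 mcg/mL = 81 mL/hr

81.0 mL/hr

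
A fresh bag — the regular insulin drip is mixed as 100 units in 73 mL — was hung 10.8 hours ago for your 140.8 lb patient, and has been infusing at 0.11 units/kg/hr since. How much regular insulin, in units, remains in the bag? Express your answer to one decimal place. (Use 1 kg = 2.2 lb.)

24.0 units

Weight = 140.8 lb ÷ 2.2 lb/kg = 64 kg
Dose = 0.11 units/kg/hr × 64 kg = 7.04 units/hr
Concentration = 100 units ÷ 73 mL = 1.369863 units/mL
Rate = 7.04 units/hr ÷ 1.369863 units/mL = 5.1392 mL/hr
Volume infused = 5.1392 mL/hr × 10.8 hr = 55.50336 mL
Volume remaining = 73 − 55.50336 = 17.49664 mL
Drug remaining = 17.49664 mL × 1.369863 units/mL = 23.968 units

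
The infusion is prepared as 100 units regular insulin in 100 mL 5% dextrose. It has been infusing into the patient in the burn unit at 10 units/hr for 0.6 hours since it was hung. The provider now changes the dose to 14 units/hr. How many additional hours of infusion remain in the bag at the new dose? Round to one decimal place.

Initial rate:
Concentration = 100 units ÷ 100 mL = 1 units/mL
Rate = 10 units/hr ÷ 1 units/mL = 10 mL/hr
Volume infused so far = 10 mL/hr × 0.6 hr = 6 mL
Volume remaining = 100 − 6 = 94 mL
New rate:
Rate = 14 units/hr ÷ 1 units/mL = 14 mL/hr
Time remaining = 94 mL ÷ 14 mL/hr = 6.714286 hr

6.7 hours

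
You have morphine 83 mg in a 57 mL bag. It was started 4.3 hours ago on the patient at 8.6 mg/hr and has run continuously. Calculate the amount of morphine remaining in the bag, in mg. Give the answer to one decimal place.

Concentration = 83 mg ÷ 57 mL = 1.45614 mg/mL
Rate = 8.6 mg/hr ÷ 1.45614 mg/mL = 5.906024 mL/hr
Volume infused = 5.906024 mL/hr × 4.3 hr = 25.3959 mL
Volume remaining = 57 − 25.3959 = 31.6041 mL
Drug remaining = 31.6041 mL × 1.45614 mg/mL = 46.02 mg

46.0 mg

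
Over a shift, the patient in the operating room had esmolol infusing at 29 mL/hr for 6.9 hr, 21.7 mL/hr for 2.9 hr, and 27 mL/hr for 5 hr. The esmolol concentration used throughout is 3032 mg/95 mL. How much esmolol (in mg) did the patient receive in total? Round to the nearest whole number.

12703 mg

Concentration = 3032 mg ÷ 95 mL = 31.91579 mg/mL
Stage 1: 29 mL/hr × 6.9 hr = 200.1 mL → 200.1 mL × 31.91579 mg/mL = 6386.349 mg
Stage 2: 21.7 mL/hr × 2.9 hr = 62.93 mL → 62.93 mL × 31.91579 mg/mL = 2008.461 mg
Stage 3: 27 mL/hr × 5 hr = 135 mL → 135 mL × 31.91579 mg/mL = 4308.632 mg
Total = 6386.349 + 2008.461 + 4308.632 = 12703.44 mg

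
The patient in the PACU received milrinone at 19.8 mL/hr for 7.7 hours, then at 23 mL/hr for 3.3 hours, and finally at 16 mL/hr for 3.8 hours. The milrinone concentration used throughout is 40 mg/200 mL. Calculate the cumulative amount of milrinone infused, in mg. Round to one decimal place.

Concentration = 40 mg ÷ 200 mL = 0.2 mg/mL
Stage 1: 19.8 mL/hr × 7.7 hr = 152.46 mL → 152.46 mL × 0.2 mg/mL = 30.492 mg
Stage 2: 23 mL/hr × 3.3 hr = 75.9 mL → 75.9 mL × 0.2 mg/mL = 15.18 mg
Stage 3: 16 mL/hr × 3.8 hr = 60.8 mL → 60.8 mL × 0.2 mg/mL = 12.16 mg
Total = 30.492 + 15.18 + 12.16 = 57.832 mg

57.8 mg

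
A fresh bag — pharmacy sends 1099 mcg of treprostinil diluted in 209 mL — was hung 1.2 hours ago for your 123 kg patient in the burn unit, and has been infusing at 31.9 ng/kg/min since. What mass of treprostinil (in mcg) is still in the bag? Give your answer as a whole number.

Dose = 31.9 ng/kg/min × 123 kg = 3923.7 ng/min
3923.7 ng/min × 60 min/hr = 235422 ng/hr
Concentration = 1099 mcg ÷ 209 mL = 5.258373 mcg/mL = 5258.373 ng/mL
Rate = 235422 ng/hr ÷ 5258.373 ng/mL = 44.77088 mL/hr
Volume infused = 44.77088 mL/hr × 1.2 hr = 53.72506 mL
Volume remaining = 209 − 53.72506 = 155.2749 mL
Drug remaining = 155.2749 mL × 5258.373 ng/mL = 816493.6 ng = 816.4936 mcg

816 mcg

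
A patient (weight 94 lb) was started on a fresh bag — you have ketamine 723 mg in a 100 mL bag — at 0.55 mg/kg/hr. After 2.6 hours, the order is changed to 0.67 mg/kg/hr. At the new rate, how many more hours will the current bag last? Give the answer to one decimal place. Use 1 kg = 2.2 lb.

Initial rate:
Weight = 94 lb ÷ 2.2 lb/kg = 42.72727 kg
Dose = 0.55 mg/kg/hr × 42.72727 kg = 23.5 mg/hr
Concentration = 723 mg ÷ 100 mL = 7.23 mg/mL
Rate = 23.5 mg/hr ÷ 7.23 mg/mL = 3.250346 mL/hr
Volume infused so far = 3.250346 mL/hr × 2.6 hr = 8.450899 mL
Volume remaining = 100 − 8.450899 = 91.5491 mL
New rate:
Dose = 0.67 mg/kg/hr × 42.72727 kg = 28.62727 mg/hr
Rate = 28.62727 mg/hr ÷ 7.23 mg/mL = 3.959512 mL/hr
Time remaining = 91.5491 mL ÷ 3.959512 mL/hr = 23.12131 hr

23.1 hours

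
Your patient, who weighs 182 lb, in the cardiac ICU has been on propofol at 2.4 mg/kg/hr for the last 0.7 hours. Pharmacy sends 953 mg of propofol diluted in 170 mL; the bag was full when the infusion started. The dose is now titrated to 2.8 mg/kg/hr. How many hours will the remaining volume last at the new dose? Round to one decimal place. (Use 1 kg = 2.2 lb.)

Initial rate:
Weight = 182 lb ÷ 2.2 lb/kg = 82.72727 kg
Dose = 2.4 mg/kg/hr × 82.72727 kg = 198.5455 mg/hr
Concentration = 953 mg ÷ 170 mL = 5.605882 mg/mL
Rate = 198.5455 mg/hr ÷ 5.605882 mg/mL = 35.41734 mL/hr
Volume infused so far = 35.41734 mL/hr × 0.7 hr = 24.79214 mL
Volume remaining = 170 − 24.79214 = 145.2079 mL
New rate:
Dose = 2.8 mg/kg/hr × 82.72727 kg = 231.6364 mg/hr
Rate = 231.6364 mg/hr ÷ 5.605882 mg/mL = 41.32023 mL/hr
Time remaining = 145.2079 mL ÷ 41.32023 mL/hr = 3.514207 hr

3.5 hours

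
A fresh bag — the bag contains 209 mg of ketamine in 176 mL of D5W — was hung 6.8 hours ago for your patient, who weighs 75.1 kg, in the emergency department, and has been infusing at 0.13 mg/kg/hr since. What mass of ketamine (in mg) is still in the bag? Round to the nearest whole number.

143 mg

Dose = 0.13 mg/kg/hr × 75.1 kg = 9.763 mg/hr
Concentration = 209 mg ÷ 176 mL = 1.1875 mg/mL
Rate = 9.763 mg/hr ÷ 1.1875 mg/mL = 8.221474 mL/hr
Volume infused = 8.221474 mL/hr × 6.8 hr = 55.90602 mL
Volume remaining = 176 − 55.90602 = 120.094 mL
Drug remaining = 120.094 mL × 1.1875 mg/mL = 142.6116 mg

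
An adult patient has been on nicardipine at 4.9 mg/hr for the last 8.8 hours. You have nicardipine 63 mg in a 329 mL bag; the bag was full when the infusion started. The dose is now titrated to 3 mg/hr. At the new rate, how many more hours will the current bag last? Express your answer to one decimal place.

6.6 hours

Initial rate:
Concentration = 63 mg ÷ 329 mL = 0.1914894 mg/mL
Rate = 4.9 mg/hr ÷ 0.1914894 mg/mL = 25.58889 mL/hr
Volume infused so far = 25.58889 mL/hr × 8.8 hr = 225.1822 mL
Volume remaining = 329 − 225.1822 = 103.8178 mL
New rate:
Rate = 3 mg/hr ÷ 0.1914894 mg/mL = 15.66667 mL/hr
Time remaining = 103.8178 mL ÷ 15.66667 mL/hr = 6.626667 hr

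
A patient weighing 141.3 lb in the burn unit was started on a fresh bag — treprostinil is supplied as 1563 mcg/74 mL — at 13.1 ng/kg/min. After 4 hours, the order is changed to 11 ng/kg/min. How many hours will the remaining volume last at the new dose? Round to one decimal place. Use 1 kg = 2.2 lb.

Initial rate:
Weight = 141.3 lb ÷ 2.2 lb/kg = 64.22727 kg
Dose = 13.1 ng/kg/min × 64.22727 kg = 841.3773 ng/min
841.3773 ng/min × 60 min/hr = 50482.64 ng/hr
Concentration = 1563 mcg ÷ 74 mL = 21.12162 mcg/mL = 21121.62 ng/mL
Rate = 50482.64 ng/hr ÷ 21121.62 ng/mL = 2.390093 mL/hr
Volume infused so far = 2.390093 mL/hr × 4 hr = 9.560371 mL
Volume remaining = 74 − 9.560371 = 64.43963 mL
New rate:
Dose = 11 ng/kg/min × 64.22727 kg = 706.5 ng/min
706.5 ng/min × 60 min/hr = 42390 ng/hr
Rate = 42390 ng/hr ÷ 21121.62 ng/mL = 2.006948 mL/hr
Time remaining = 64.43963 mL ÷ 2.006948 mL/hr = 32.10827 hr

32.1 hours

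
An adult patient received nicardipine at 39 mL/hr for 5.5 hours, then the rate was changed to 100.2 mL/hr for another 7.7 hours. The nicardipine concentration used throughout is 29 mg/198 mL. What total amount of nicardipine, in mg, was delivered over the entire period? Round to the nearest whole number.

Concentration = 29 mg ÷ 198 mL = 0.1464646 mg/mL
Stage 1: 39 mL/hr × 5.5 hr = 214.5 mL → 214.5 mL × 0.1464646 mg/mL = 31.41667 mg
Stage 2: 100.2 mL/hr × 7.7 hr = 771.54 mL → 771.54 mL × 0.1464646 mg/mL = 113.0033 mg
Total = 31.41667 + 113.0033 = 144.42 mg

144 mg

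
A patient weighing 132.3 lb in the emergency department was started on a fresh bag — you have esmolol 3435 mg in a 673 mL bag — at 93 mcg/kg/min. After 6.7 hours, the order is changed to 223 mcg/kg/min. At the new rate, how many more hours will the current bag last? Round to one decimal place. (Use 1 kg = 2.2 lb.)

1.5 hours

Initial rate:
Weight = 132.3 lb ÷ 2.2 lb/kg = 60.13636 kg
Dose = 93 mcg/kg/min × 60.13636 kg = 5592.682 mcg/min
5592.682 mcg/min × 60 min/hr = 335560.9 mcg/hr
Concentration = 3435 mg ÷ 673 mL = 5.104012 mg/mL = 5104.012 mcg/mL
Rate = 335560.9 mcg/hr ÷ 5104.012 mcg/mL = 65.74454 mL/hr
Volume infused so far = 65.74454 mL/hr × 6.7 hr = 440.4884 mL
Volume remaining = 673 − 440.4884 = 232.5116 mL
New rate:
Dose = 223 mcg/kg/min × 60.13636 kg = 13410.41 mcg/min
13410.41 mcg/min × 60 min/hr = 804624.5 mcg/hr
Rate = 804624.5 mcg/hr ÷ 5104.012 mcg/mL = 157.6455 mL/hr
Time remaining = 232.5116 mL ÷ 157.6455 mL/hr = 1.474901 hr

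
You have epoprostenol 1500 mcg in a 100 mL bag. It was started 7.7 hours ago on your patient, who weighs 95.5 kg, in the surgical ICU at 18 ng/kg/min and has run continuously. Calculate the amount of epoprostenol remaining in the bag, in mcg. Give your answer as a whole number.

706 mcg

Dose = 18 ng/kg/min × 95.5 kg = 1719 ng/min
1719 ng/min × 60 min/hr = 103140 ng/hr
Concentration = 1500 mcg ÷ 100 mL = 15 mcg/mL = 15000 ng/mL
Rate = 103140 ng/hr ÷ 15000 ng/mL = 6.876 mL/hr
Volume infused = 6.876 mL/hr × 7.7 hr = 52.9452 mL
Volume remaining = 100 − 52.9452 = 47.0548 mL
Drug remaining = 47.0548 mL × 15000 ng/mL = 705822 ng = 705.822 mcg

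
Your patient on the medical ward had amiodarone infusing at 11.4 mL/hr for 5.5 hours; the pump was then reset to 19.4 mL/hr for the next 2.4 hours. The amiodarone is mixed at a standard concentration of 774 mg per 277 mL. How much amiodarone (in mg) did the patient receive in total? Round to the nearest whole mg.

305 mg

Concentration = 774 mg ÷ 277 mL = 2.794224 mg/mL
Stage 1: 11.4 mL/hr × 5.5 hr = 62.7 mL → 62.7 mL × 2.794224 mg/mL = 175.1978 mg
Stage 2: 19.4 mL/hr × 2.4 hr = 46.56 mL → 46.56 mL × 2.794224 mg/mL = 130.0991 mg
Total = 175.1978 + 130.0991 = 305.2969 mg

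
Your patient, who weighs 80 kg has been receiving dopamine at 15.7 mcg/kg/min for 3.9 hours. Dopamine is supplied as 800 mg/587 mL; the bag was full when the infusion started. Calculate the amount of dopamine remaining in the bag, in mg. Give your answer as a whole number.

506 mg

Dose = 15.7 mcg/kg/min × 80 kg = 1256 mcg/min
1256 mcg/min × 60 min/hr = 75360 mcg/hr
Concentration = 800 mg ÷ 587 mL = 1.362862 mg/mL = 1362.862 mcg/mL
Rate = 75360 mcg/hr ÷ 1362.862 mcg/mL = 55.2954 mL/hr
Volume infused = 55.2954 mL/hr × 3.9 hr = 215.6521 mL
Volume remaining = 587 − 215.6521 = 371.3479 mL
Drug remaining = 371.3479 mL × 1362.862 mcg/mL = 506096 mcg = 506.096 mg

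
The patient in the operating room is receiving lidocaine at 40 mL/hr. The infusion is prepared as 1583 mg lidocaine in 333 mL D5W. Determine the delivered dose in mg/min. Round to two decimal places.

Concentration = 1583 mg ÷ 333 mL = 4.753754 mg/mL
Drug rate = 40 mL/hr × 4.753754 mg/mL = 190.1502 mg/hr
190.1502 mg/hr ÷ 60 min/hr = 3.169169 mg/min

3.17 mg/min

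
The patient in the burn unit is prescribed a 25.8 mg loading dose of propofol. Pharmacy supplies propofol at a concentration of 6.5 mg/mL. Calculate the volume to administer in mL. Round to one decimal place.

Volume = 25.8 mg ÷ 6.5 mg/mL = 3.969231 mL

4.0 mL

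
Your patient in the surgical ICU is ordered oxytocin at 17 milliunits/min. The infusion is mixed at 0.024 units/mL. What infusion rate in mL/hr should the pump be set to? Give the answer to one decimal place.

17 milliunits/min × 60 min/hr = 1020 milliunits/hr
Concentration = 0.024 units/mL = 24 milliunits/mL
Rate = 1020 milliunits/hr ÷ 24 milliunits/mL = 42.5 mL/hr

42.5 mL/hr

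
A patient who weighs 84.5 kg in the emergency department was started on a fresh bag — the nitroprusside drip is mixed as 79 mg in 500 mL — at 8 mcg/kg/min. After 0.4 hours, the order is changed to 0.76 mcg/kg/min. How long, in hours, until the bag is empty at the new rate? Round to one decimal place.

Initial rate:
Dose = 8 mcg/kg/min × 84.5 kg = 676 mcg/min
676 mcg/min × 60 min/hr = 40560 mcg/hr
Concentration = 79 mg ÷ 500 mL = 0.158 mg/mL = 158 mcg/mL
Rate = 40560 mcg/hr ÷ 158 mcg/mL = 256.7089 mL/hr
Volume infused so far = 256.7089 mL/hr × 0.4 hr = 102.6835 mL
Volume remaining = 500 − 102.6835 = 397.3165 mL
New rate:
Dose = 0.76 mcg/kg/min × 84.5 kg = 64.22 mcg/min
64.22 mcg/min × 60 min/hr = 3853.2 mcg/hr
Rate = 3853.2 mcg/hr ÷ 158 mcg/mL = 24.38734 mL/hr
Time remaining = 397.3165 mL ÷ 24.38734 mL/hr = 16.29191 hr

16.3 hours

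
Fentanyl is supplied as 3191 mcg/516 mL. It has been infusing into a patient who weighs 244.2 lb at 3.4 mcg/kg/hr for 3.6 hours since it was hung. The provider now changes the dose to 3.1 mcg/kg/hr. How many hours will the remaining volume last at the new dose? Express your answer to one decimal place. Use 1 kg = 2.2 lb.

5.3 hours

Initial rate:
Weight = 244.2 lb ÷ 2.2 lb/kg = 111 kg
Dose = 3.4 mcg/kg/hr × 111 kg = 377.4 mcg/hr
Concentration = 3191 mcg ÷ 516 mL = 6.184109 mcg/mL
Rate = 377.4 mcg/hr ÷ 6.184109 mcg/mL = 61.02739 mL/hr
Volume infused so far = 61.02739 mL/hr × 3.6 hr = 219.6986 mL
Volume remaining = 516 − 219.6986 = 296.3014 mL
New rate:
Dose = 3.1 mcg/kg/hr × 111 kg = 344.1 mcg/hr
Rate = 344.1 mcg/hr ÷ 6.184109 mcg/mL = 55.64262 mL/hr
Time remaining = 296.3014 mL ÷ 55.64262 mL/hr = 5.32508 hr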